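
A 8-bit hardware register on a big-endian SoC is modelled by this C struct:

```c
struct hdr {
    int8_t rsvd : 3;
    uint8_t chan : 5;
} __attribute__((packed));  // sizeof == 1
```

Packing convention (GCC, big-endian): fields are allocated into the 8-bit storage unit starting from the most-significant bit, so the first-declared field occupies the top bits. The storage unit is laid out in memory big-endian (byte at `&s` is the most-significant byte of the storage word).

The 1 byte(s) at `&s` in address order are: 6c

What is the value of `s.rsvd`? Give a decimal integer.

[0]=0x6c (big-endian) → word 0x6c
rsvd [5+:3] = (word>>5) & 0x7 = 3  ←
chan [0+:5] = (word>>0) & 0x1f = 12
rsvd signed 3b, MSB=0: value = 3

3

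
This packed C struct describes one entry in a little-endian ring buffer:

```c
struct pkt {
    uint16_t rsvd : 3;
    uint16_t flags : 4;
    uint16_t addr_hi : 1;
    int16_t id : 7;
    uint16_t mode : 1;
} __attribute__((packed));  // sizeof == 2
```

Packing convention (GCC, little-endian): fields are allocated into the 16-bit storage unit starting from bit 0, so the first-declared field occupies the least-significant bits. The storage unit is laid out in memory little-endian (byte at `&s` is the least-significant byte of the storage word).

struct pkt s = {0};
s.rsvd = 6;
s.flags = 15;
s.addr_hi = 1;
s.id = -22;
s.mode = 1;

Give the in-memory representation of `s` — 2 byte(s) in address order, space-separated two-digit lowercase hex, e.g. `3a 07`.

fe ea

rsvd:3 = 6 → 0x6 << 0 → word 0x0006
flags:4 = 15 → 0xf << 3 → word 0x007e
addr_hi:1 = 1 → 0x1 << 7 → word 0x00fe
id:7 = -22 → 0x6a << 8 → word 0x6afe
mode:1 = 1 → 0x1 << 15 → word 0xeafe
word = 0xeafe → little-endian bytes:
  [0]=0xfe  [1]=0xea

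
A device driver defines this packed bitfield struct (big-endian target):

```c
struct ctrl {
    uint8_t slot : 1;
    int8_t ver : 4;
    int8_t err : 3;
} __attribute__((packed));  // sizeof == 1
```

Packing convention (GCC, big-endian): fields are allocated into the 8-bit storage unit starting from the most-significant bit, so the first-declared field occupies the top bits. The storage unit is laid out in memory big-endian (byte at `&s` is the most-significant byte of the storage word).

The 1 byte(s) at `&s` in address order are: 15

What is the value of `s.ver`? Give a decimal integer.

[0]=0x15 (big-endian) → word 0x15
slot [7+:1] = (word>>7) & 0x1 = 0
ver [3+:4] = (word>>3) & 0xf = 2  ←
err [0+:3] = (word>>0) & 0x7 = 5
ver signed 4b, MSB=0: value = 2

2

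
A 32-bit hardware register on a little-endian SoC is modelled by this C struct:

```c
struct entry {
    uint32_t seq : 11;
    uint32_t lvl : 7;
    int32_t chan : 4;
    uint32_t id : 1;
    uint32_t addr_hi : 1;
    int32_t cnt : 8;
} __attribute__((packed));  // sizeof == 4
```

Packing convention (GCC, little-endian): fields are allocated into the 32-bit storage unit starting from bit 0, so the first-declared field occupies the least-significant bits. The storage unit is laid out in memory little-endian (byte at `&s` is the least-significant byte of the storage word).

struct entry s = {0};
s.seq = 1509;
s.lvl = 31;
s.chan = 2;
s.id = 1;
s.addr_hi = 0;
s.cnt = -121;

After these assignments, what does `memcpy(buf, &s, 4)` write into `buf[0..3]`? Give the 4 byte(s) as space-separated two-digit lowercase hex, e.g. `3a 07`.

e5 fd 48 87

seq (11b) val=1509 bits=0x5e5 at bit 0: 0x000005e5
lvl (7b) val=31 bits=0x1f at bit 11: 0x0000fde5
chan (4b) val=2 bits=0x2 at bit 18: 0x0008fde5
id (1b) val=1 bits=0x1 at bit 22: 0x0048fde5
addr_hi (1b) val=0 bits=0x0 at bit 23: 0x0048fde5
cnt (8b) val=-121 bits=0x87 at bit 24: 0x8748fde5
word = 0x8748fde5 → little-endian bytes:
  [0]=0xe5  [1]=0xfd  [2]=0x48  [3]=0x87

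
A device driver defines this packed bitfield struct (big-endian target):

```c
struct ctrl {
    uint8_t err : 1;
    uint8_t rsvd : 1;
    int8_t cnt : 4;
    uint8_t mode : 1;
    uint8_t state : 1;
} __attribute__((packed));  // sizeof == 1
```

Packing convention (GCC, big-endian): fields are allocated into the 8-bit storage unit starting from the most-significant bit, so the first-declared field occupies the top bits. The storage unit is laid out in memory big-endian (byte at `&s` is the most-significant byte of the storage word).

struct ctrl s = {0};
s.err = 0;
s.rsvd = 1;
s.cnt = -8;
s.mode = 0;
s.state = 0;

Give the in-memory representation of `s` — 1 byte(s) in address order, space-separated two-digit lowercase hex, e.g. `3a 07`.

60

[7+:1] err=0 & 0x1 = 0x0; word=0x00
[6+:1] rsvd=1 & 0x1 = 0x1; word=0x40
[2+:4] cnt=-8 & 0xf = 0x8; word=0x60
[1+:1] mode=0 & 0x1 = 0x0; word=0x60
[0+:1] state=0 & 0x1 = 0x0; word=0x60
word = 0x60 → big-endian bytes:
  [0]=0x60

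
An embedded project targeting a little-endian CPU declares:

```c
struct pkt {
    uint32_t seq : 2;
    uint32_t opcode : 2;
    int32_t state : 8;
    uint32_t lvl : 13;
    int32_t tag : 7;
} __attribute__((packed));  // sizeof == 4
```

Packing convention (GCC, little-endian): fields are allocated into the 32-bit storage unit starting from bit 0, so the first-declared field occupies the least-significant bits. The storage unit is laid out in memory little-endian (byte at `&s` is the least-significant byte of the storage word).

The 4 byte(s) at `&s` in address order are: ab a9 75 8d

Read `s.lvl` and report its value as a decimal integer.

5978

[0]=0xab [1]=0xa9 [2]=0x75 [3]=0x8d (little-endian) → word 0x8d75a9ab
seq [0+:2] = (word>>0) & 0x3 = 3
opcode [2+:2] = (word>>2) & 0x3 = 2
state [4+:8] = (word>>4) & 0xff = 154
lvl [12+:13] = (word>>12) & 0x1fff = 5978  ←
tag [25+:7] = (word>>25) & 0x7f = 70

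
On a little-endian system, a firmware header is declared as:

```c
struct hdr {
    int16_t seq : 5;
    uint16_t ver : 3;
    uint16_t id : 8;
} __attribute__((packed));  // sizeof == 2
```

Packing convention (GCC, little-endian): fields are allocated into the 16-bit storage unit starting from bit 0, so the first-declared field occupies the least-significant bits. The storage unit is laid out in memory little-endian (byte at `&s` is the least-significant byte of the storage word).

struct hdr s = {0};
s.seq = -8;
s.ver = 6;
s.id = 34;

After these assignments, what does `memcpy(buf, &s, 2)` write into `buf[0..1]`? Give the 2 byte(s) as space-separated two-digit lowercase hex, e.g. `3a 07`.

d8 22

seq:5 = -8 → 0x18 << 0 → word 0x0018
ver:3 = 6 → 0x6 << 5 → word 0x00d8
id:8 = 34 → 0x22 << 8 → word 0x22d8
word = 0x22d8 → little-endian bytes:
  [0]=0xd8  [1]=0x22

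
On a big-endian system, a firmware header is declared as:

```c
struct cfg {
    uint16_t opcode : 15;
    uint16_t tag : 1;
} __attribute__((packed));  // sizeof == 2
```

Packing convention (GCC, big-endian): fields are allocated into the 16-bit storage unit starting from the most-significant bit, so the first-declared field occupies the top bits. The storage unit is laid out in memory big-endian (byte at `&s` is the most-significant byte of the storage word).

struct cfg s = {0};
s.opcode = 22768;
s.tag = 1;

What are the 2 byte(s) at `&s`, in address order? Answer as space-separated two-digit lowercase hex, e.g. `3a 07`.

b1 e1

[1+:15] opcode=22768 & 0x7fff = 0x58f0; word=0xb1e0
[0+:1] tag=1 & 0x1 = 0x1; word=0xb1e1
word = 0xb1e1 → big-endian bytes:
  [0]=0xb1  [1]=0xe1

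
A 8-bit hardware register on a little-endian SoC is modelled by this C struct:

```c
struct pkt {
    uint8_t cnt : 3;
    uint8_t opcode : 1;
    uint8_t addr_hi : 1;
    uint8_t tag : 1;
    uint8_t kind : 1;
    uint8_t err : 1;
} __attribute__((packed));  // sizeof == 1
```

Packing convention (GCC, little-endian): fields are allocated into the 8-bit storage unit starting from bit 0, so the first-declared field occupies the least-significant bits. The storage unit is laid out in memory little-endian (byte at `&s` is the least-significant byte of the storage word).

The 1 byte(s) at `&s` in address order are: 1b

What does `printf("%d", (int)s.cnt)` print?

3

[0]=0x1b (little-endian) → word 0x1b
cnt [0+:3] = (word>>0) & 0x7 = 3  ←
opcode [3+:1] = (word>>3) & 0x1 = 1
addr_hi [4+:1] = (word>>4) & 0x1 = 1
tag [5+:1] = (word>>5) & 0x1 = 0
kind [6+:1] = (word>>6) & 0x1 = 0
err [7+:1] = (word>>7) & 0x1 = 0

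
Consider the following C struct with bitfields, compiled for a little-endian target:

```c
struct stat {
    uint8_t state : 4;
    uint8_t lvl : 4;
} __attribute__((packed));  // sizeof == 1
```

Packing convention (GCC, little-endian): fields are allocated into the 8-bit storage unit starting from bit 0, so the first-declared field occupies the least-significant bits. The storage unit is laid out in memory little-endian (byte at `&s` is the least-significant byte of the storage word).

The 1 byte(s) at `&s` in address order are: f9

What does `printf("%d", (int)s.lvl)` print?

15

[0]=0xf9 (little-endian) → word 0xf9
state:4 @ bit 0 → (0xf9>>0)&0xf = 0x9
lvl:4 @ bit 4 → (0xf9>>4)&0xf = 0xf  ←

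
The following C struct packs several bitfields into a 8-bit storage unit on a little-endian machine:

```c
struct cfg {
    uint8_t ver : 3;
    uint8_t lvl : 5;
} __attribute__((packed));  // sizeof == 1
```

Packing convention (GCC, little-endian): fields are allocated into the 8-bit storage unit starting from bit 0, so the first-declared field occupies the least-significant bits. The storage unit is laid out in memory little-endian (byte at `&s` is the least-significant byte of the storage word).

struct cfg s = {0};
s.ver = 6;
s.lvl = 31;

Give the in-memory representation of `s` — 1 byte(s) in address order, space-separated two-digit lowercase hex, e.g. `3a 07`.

ver (3b) val=6 bits=0x6 at bit 0: 0x06
lvl (5b) val=31 bits=0x1f at bit 3: 0xfe
word = 0xfe → little-endian bytes:
  [0]=0xfe

fe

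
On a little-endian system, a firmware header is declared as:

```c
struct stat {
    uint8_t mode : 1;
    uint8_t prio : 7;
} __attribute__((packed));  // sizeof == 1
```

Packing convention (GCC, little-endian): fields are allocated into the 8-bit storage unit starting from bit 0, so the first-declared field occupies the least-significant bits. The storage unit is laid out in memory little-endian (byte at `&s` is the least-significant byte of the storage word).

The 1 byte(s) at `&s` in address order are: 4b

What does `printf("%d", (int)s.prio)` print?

37

[0]=0x4b (little-endian) → word 0x4b
mode [0+:1] = (word>>0) & 0x1 = 1
prio [1+:7] = (word>>1) & 0x7f = 37  ←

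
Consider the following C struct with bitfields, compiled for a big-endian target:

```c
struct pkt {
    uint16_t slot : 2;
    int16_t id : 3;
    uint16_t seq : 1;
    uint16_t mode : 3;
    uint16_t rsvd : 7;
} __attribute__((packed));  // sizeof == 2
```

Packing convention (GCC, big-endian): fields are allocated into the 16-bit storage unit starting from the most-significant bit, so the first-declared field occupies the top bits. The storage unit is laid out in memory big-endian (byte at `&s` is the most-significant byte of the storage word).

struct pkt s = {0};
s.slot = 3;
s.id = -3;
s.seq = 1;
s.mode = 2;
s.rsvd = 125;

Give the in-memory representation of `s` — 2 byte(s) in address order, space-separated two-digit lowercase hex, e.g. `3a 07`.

ed 7d

slot (2b) val=3 bits=0x3 at bit 14: 0xc000
id (3b) val=-3 bits=0x5 at bit 11: 0xe800
seq (1b) val=1 bits=0x1 at bit 10: 0xec00
mode (3b) val=2 bits=0x2 at bit 7: 0xed00
rsvd (7b) val=125 bits=0x7d at bit 0: 0xed7d
word = 0xed7d → big-endian bytes:
  [0]=0xed  [1]=0x7d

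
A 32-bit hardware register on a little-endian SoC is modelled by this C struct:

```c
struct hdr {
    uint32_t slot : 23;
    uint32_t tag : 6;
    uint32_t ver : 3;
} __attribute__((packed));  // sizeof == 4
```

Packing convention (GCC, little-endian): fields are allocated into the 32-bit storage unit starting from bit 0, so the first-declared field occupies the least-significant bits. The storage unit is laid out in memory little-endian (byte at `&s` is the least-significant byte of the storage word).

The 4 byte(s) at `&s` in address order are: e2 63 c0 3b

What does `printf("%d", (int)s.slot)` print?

4219874

[0]=0xe2 [1]=0x63 [2]=0xc0 [3]=0x3b (little-endian) → word 0x3bc063e2
slot [0+:23] = (word>>0) & 0x7fffff = 4219874  ←
tag [23+:6] = (word>>23) & 0x3f = 55
ver [29+:3] = (word>>29) & 0x7 = 1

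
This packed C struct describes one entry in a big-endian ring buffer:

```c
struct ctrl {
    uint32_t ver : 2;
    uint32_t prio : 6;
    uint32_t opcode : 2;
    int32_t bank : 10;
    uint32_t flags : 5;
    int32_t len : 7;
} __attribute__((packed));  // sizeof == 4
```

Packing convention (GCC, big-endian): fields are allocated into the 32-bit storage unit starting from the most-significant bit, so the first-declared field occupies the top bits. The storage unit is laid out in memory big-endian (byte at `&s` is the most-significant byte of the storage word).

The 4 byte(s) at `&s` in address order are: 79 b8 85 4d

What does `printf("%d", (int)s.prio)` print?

57

[0]=0x79 [1]=0xb8 [2]=0x85 [3]=0x4d (big-endian) → word 0x79b8854d
ver:2 @ bit 30 → (0x79b8854d>>30)&0x3 = 0x1
prio:6 @ bit 24 → (0x79b8854d>>24)&0x3f = 0x39  ←
opcode:2 @ bit 22 → (0x79b8854d>>22)&0x3 = 0x2
bank:10 @ bit 12 → (0x79b8854d>>12)&0x3ff = 0x388
flags:5 @ bit 7 → (0x79b8854d>>7)&0x1f = 0xa
len:7 @ bit 0 → (0x79b8854d>>0)&0x7f = 0x4d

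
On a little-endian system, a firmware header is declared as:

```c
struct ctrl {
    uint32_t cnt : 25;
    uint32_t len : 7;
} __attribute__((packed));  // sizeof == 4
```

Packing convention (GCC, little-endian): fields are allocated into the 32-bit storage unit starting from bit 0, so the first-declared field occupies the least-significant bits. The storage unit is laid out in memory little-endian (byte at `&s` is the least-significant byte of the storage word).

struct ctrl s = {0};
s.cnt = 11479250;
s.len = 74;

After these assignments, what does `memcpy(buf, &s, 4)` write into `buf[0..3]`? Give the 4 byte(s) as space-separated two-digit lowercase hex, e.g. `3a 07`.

cnt:25 = 11479250 → 0xaf28d2 << 0 → word 0x00af28d2
len:7 = 74 → 0x4a << 25 → word 0x94af28d2
word = 0x94af28d2 → little-endian bytes:
  [0]=0xd2  [1]=0x28  [2]=0xaf  [3]=0x94

d2 28 af 94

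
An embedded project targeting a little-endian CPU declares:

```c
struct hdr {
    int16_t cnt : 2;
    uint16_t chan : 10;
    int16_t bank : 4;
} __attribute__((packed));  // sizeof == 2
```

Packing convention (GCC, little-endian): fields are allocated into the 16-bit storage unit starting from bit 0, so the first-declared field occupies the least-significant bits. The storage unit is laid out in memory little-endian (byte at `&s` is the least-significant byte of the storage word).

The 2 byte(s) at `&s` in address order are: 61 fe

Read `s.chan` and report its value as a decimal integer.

[0]=0x61 [1]=0xfe (little-endian) → word 0xfe61
cnt:2 @ bit 0 → (0xfe61>>0)&0x3 = 0x1
chan:10 @ bit 2 → (0xfe61>>2)&0x3ff = 0x398  ←
bank:4 @ bit 12 → (0xfe61>>12)&0xf = 0xf

920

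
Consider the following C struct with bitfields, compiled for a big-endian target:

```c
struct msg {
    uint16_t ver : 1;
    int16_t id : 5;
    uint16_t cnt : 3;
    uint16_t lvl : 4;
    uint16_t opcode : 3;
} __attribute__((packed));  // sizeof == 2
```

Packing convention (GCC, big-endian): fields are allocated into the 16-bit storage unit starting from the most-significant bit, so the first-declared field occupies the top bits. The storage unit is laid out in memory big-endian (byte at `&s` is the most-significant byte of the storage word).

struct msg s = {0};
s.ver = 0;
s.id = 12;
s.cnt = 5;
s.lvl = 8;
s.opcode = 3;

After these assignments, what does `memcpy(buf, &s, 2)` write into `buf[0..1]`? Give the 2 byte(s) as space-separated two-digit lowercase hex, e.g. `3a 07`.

ver:1 = 0 → 0x0 << 15 → word 0x0000
id:5 = 12 → 0xc << 10 → word 0x3000
cnt:3 = 5 → 0x5 << 7 → word 0x3280
lvl:4 = 8 → 0x8 << 3 → word 0x32c0
opcode:3 = 3 → 0x3 << 0 → word 0x32c3
word = 0x32c3 → big-endian bytes:
  [0]=0x32  [1]=0xc3

32 c3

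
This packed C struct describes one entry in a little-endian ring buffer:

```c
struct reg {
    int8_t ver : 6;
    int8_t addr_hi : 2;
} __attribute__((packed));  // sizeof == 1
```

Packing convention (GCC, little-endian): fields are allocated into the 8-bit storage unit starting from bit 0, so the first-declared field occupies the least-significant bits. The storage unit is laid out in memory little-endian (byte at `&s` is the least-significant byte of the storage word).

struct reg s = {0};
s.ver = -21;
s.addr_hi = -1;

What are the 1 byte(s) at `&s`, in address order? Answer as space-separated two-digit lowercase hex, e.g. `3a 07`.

ver:6 = -21 → 0x2b << 0 → word 0x2b
addr_hi:2 = -1 → 0x3 << 6 → word 0xeb
word = 0xeb → little-endian bytes:
  [0]=0xeb

eb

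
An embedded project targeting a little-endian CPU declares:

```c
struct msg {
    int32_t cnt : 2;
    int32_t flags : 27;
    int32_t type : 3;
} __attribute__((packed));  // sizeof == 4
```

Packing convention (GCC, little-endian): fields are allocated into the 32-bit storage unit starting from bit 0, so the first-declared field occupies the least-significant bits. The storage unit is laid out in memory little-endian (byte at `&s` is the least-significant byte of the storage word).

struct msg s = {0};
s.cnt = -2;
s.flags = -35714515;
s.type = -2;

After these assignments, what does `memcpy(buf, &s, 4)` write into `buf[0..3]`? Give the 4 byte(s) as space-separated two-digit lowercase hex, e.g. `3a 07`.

cnt:2 = -2 → 0x2 << 0 → word 0x00000002
flags:27 = -35714515 → 0x5df0a2d << 2 → word 0x177c28b6
type:3 = -2 → 0x6 << 29 → word 0xd77c28b6
word = 0xd77c28b6 → little-endian bytes:
  [0]=0xb6  [1]=0x28  [2]=0x7c  [3]=0xd7

b6 28 7c d7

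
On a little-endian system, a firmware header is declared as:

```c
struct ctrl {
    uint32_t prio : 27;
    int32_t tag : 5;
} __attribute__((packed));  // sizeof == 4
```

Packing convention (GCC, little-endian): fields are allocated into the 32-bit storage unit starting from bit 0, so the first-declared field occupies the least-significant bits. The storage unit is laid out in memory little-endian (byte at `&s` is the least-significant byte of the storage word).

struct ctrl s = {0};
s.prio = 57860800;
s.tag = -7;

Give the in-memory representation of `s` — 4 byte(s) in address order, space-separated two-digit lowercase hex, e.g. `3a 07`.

prio:27 = 57860800 → 0x372e2c0 << 0 → word 0x0372e2c0
tag:5 = -7 → 0x19 << 27 → word 0xcb72e2c0
word = 0xcb72e2c0 → little-endian bytes:
  [0]=0xc0  [1]=0xe2  [2]=0x72  [3]=0xcb

c0 e2 72 cb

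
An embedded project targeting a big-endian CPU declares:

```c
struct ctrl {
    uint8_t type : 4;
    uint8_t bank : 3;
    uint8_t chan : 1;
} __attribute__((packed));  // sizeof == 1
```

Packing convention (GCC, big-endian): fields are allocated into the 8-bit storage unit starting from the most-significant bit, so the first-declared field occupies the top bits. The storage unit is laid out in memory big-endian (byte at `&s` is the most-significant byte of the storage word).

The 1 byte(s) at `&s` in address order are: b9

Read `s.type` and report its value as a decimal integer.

[0]=0xb9 (big-endian) → word 0xb9
type [4+:4] = (word>>4) & 0xf = 11  ←
bank [1+:3] = (word>>1) & 0x7 = 4
chan [0+:1] = (word>>0) & 0x1 = 1

11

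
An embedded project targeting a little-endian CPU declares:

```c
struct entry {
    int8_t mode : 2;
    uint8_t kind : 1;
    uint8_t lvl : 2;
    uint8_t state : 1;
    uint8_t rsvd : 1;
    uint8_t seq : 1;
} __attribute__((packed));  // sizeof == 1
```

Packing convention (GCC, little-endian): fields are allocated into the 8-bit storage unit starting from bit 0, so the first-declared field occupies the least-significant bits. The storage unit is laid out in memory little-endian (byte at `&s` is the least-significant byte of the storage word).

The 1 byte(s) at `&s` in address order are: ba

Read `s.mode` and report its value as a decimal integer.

-2

[0]=0xba (little-endian) → word 0xba
mode:2 @ bit 0 → (0xba>>0)&0x3 = 0x2  ←
kind:1 @ bit 2 → (0xba>>2)&0x1 = 0x0
lvl:2 @ bit 3 → (0xba>>3)&0x3 = 0x3
state:1 @ bit 5 → (0xba>>5)&0x1 = 0x1
rsvd:1 @ bit 6 → (0xba>>6)&0x1 = 0x0
seq:1 @ bit 7 → (0xba>>7)&0x1 = 0x1
mode signed 2b, MSB=1: 2 - 4 = -2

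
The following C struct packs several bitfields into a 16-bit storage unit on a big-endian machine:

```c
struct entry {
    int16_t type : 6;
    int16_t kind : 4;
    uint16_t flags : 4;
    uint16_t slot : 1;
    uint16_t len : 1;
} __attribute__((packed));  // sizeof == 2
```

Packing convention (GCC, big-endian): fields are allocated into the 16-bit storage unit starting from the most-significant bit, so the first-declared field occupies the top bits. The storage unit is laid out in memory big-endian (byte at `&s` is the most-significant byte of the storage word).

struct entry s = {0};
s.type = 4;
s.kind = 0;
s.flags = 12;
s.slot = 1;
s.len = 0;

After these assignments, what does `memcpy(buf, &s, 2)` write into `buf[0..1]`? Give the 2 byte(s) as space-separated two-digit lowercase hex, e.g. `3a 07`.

10 32

type (6b) val=4 bits=0x4 at bit 10: 0x1000
kind (4b) val=0 bits=0x0 at bit 6: 0x1000
flags (4b) val=12 bits=0xc at bit 2: 0x1030
slot (1b) val=1 bits=0x1 at bit 1: 0x1032
len (1b) val=0 bits=0x0 at bit 0: 0x1032
word = 0x1032 → big-endian bytes:
  [0]=0x10  [1]=0x32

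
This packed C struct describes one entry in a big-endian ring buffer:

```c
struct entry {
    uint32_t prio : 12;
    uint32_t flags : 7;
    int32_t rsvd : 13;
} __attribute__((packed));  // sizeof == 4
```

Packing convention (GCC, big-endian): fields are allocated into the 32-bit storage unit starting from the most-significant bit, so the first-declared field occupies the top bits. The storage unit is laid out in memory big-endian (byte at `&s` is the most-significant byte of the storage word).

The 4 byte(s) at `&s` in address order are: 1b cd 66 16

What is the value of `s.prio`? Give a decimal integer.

444

[0]=0x1b [1]=0xcd [2]=0x66 [3]=0x16 (big-endian) → word 0x1bcd6616
prio:12 @ bit 20 → (0x1bcd6616>>20)&0xfff = 0x1bc  ←
flags:7 @ bit 13 → (0x1bcd6616>>13)&0x7f = 0x6b
rsvd:13 @ bit 0 → (0x1bcd6616>>0)&0x1fff = 0x616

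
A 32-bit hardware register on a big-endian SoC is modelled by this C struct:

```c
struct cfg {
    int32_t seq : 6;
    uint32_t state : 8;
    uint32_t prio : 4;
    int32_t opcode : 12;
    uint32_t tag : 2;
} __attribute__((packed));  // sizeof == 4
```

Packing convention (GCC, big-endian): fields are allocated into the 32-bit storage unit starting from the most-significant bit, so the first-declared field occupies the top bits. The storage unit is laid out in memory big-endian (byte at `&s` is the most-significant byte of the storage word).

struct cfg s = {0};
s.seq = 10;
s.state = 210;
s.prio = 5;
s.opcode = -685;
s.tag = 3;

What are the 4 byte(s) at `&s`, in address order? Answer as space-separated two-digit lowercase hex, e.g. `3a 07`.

2b 49 75 4f

[26+:6] seq=10 & 0x3f = 0xa; word=0x28000000
[18+:8] state=210 & 0xff = 0xd2; word=0x2b480000
[14+:4] prio=5 & 0xf = 0x5; word=0x2b494000
[2+:12] opcode=-685 & 0xfff = 0xd53; word=0x2b49754c
[0+:2] tag=3 & 0x3 = 0x3; word=0x2b49754f
word = 0x2b49754f → big-endian bytes:
  [0]=0x2b  [1]=0x49  [2]=0x75  [3]=0x4f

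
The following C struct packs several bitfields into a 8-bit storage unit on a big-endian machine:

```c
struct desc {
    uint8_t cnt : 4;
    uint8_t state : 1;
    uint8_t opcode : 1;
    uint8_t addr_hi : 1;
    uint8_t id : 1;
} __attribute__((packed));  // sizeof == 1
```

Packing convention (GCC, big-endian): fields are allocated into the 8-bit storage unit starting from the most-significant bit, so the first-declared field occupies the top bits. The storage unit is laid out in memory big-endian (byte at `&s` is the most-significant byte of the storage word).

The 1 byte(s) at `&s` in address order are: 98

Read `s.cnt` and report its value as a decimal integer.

9

[0]=0x98 (big-endian) → word 0x98
cnt [4+:4] = (word>>4) & 0xf = 9  ←
state [3+:1] = (word>>3) & 0x1 = 1
opcode [2+:1] = (word>>2) & 0x1 = 0
addr_hi [1+:1] = (word>>1) & 0x1 = 0
id [0+:1] = (word>>0) & 0x1 = 0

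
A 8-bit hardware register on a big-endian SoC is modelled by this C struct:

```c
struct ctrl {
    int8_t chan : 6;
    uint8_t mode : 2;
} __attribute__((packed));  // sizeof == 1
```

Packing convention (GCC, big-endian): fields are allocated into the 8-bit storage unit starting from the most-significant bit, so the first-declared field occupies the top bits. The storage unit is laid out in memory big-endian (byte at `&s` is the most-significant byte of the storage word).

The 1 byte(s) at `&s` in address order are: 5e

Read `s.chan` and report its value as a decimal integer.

23

[0]=0x5e (big-endian) → word 0x5e
chan [2+:6] = (word>>2) & 0x3f = 23  ←
mode [0+:2] = (word>>0) & 0x3 = 2
chan signed 6b, MSB=0: value = 23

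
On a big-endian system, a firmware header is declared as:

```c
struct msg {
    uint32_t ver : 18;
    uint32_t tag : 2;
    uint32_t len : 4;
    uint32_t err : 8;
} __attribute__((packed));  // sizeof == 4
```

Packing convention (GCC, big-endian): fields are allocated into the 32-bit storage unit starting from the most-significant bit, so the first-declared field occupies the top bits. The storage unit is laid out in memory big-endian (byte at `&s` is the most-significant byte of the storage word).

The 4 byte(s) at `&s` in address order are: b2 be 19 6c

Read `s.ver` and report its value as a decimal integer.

[0]=0xb2 [1]=0xbe [2]=0x19 [3]=0x6c (big-endian) → word 0xb2be196c
ver [14+:18] = (word>>14) & 0x3ffff = 183032  ←
tag [12+:2] = (word>>12) & 0x3 = 1
len [8+:4] = (word>>8) & 0xf = 9
err [0+:8] = (word>>0) & 0xff = 108

183032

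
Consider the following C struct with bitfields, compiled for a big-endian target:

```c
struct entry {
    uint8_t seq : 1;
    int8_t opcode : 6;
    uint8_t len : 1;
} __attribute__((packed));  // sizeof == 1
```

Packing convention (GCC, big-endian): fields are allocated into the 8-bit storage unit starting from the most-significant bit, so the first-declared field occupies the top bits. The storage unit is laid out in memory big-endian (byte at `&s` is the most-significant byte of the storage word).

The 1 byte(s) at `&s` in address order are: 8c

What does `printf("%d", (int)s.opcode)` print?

[0]=0x8c (big-endian) → word 0x8c
seq [7+:1] = (word>>7) & 0x1 = 1
opcode [1+:6] = (word>>1) & 0x3f = 6  ←
len [0+:1] = (word>>0) & 0x1 = 0
opcode signed 6b, MSB=0: value = 6

6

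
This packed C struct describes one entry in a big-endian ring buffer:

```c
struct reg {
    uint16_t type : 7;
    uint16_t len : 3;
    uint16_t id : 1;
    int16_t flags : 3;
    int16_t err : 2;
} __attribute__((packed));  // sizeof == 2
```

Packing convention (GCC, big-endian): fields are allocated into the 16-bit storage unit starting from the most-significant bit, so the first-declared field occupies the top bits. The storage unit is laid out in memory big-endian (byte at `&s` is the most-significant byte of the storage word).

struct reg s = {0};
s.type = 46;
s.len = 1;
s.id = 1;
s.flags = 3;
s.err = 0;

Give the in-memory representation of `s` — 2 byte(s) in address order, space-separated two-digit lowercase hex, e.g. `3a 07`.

type (7b) val=46 bits=0x2e at bit 9: 0x5c00
len (3b) val=1 bits=0x1 at bit 6: 0x5c40
id (1b) val=1 bits=0x1 at bit 5: 0x5c60
flags (3b) val=3 bits=0x3 at bit 2: 0x5c6c
err (2b) val=0 bits=0x0 at bit 0: 0x5c6c
word = 0x5c6c → big-endian bytes:
  [0]=0x5c  [1]=0x6c

5c 6c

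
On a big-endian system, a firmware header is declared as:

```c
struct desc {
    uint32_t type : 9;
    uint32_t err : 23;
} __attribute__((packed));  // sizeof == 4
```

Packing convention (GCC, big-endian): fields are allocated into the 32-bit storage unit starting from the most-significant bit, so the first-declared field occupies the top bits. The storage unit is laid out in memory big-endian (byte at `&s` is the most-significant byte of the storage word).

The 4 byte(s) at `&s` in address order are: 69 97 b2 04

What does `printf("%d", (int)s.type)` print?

[0]=0x69 [1]=0x97 [2]=0xb2 [3]=0x04 (big-endian) → word 0x6997b204
type [23+:9] = (word>>23) & 0x1ff = 211  ←
err [0+:23] = (word>>0) & 0x7fffff = 1552900

211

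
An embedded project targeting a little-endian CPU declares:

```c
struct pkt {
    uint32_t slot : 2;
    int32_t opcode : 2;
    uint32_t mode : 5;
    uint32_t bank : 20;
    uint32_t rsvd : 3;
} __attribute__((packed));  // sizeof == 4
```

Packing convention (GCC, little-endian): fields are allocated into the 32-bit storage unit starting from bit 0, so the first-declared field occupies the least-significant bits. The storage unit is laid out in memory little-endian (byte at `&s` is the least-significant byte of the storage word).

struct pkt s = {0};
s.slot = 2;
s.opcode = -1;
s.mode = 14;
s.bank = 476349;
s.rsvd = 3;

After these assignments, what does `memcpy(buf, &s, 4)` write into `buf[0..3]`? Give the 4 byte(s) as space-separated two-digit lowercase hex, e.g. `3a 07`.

ee 7a 89 6e

slot:2 = 2 → 0x2 << 0 → word 0x00000002
opcode:2 = -1 → 0x3 << 2 → word 0x0000000e
mode:5 = 14 → 0xe << 4 → word 0x000000ee
bank:20 = 476349 → 0x744bd << 9 → word 0x0e897aee
rsvd:3 = 3 → 0x3 << 29 → word 0x6e897aee
word = 0x6e897aee → little-endian bytes:
  [0]=0xee  [1]=0x7a  [2]=0x89  [3]=0x6e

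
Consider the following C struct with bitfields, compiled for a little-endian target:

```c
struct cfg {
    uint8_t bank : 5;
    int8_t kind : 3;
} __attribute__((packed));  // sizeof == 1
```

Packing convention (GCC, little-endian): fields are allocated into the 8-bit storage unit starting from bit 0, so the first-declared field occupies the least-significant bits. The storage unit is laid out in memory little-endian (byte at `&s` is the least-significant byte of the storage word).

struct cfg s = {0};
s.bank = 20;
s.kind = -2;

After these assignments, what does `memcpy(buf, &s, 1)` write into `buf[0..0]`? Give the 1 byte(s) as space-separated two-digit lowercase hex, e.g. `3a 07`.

d4

[0+:5] bank=20 & 0x1f = 0x14; word=0x14
[5+:3] kind=-2 & 0x7 = 0x6; word=0xd4
word = 0xd4 → little-endian bytes:
  [0]=0xd4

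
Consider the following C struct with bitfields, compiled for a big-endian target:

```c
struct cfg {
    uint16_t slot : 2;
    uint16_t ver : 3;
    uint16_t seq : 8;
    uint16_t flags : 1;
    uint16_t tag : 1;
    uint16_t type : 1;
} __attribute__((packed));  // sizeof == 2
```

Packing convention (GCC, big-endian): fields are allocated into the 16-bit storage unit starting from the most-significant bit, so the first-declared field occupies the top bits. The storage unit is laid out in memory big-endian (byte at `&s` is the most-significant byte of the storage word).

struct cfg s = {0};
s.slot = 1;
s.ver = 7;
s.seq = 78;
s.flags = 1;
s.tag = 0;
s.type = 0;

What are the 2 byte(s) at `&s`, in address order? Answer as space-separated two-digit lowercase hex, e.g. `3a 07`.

7a 74

[14+:2] slot=1 & 0x3 = 0x1; word=0x4000
[11+:3] ver=7 & 0x7 = 0x7; word=0x7800
[3+:8] seq=78 & 0xff = 0x4e; word=0x7a70
[2+:1] flags=1 & 0x1 = 0x1; word=0x7a74
[1+:1] tag=0 & 0x1 = 0x0; word=0x7a74
[0+:1] type=0 & 0x1 = 0x0; word=0x7a74
word = 0x7a74 → big-endian bytes:
  [0]=0x7a  [1]=0x74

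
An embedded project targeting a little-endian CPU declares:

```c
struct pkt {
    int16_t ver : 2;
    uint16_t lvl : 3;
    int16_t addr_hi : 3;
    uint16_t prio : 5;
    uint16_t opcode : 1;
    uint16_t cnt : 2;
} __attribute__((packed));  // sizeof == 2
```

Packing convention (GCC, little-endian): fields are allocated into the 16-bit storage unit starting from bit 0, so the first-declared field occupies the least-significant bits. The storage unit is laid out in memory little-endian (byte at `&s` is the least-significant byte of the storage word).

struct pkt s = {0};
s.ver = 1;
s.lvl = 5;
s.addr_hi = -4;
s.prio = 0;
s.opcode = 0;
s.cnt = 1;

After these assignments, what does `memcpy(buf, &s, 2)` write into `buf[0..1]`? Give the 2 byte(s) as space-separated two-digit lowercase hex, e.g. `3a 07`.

[0+:2] ver=1 & 0x3 = 0x1; word=0x0001
[2+:3] lvl=5 & 0x7 = 0x5; word=0x0015
[5+:3] addr_hi=-4 & 0x7 = 0x4; word=0x0095
[8+:5] prio=0 & 0x1f = 0x0; word=0x0095
[13+:1] opcode=0 & 0x1 = 0x0; word=0x0095
[14+:2] cnt=1 & 0x3 = 0x1; word=0x4095
word = 0x4095 → little-endian bytes:
  [0]=0x95  [1]=0x40

95 40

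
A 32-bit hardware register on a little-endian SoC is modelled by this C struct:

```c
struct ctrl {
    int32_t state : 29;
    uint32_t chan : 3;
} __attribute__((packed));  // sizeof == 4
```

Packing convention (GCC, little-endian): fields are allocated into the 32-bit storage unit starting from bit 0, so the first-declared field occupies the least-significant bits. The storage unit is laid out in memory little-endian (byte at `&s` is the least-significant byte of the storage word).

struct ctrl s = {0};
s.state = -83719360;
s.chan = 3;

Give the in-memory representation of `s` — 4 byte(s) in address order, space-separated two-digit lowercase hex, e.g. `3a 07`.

40 8b 02 7b

state (29b) val=-83719360 bits=0x1b028b40 at bit 0: 0x1b028b40
chan (3b) val=3 bits=0x3 at bit 29: 0x7b028b40
word = 0x7b028b40 → little-endian bytes:
  [0]=0x40  [1]=0x8b  [2]=0x02  [3]=0x7b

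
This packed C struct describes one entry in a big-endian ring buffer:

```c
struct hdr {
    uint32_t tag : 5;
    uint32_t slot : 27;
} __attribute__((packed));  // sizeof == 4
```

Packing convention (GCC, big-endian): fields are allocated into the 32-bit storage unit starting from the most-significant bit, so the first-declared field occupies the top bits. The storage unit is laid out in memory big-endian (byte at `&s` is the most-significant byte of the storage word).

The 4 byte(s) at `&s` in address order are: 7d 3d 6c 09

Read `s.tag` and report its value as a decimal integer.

15

[0]=0x7d [1]=0x3d [2]=0x6c [3]=0x09 (big-endian) → word 0x7d3d6c09
tag [27+:5] = (word>>27) & 0x1f = 15  ←
slot [0+:27] = (word>>0) & 0x7ffffff = 87911433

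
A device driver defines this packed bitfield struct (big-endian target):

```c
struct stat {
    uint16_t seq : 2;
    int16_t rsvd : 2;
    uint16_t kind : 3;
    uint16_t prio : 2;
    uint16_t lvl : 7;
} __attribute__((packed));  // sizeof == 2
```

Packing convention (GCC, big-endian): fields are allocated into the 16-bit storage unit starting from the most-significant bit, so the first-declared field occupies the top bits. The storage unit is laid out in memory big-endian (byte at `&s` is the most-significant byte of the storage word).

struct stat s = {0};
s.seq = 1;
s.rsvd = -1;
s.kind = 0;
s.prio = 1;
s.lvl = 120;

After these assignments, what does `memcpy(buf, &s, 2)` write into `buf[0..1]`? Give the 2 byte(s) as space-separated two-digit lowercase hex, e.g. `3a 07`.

70 f8

seq (2b) val=1 bits=0x1 at bit 14: 0x4000
rsvd (2b) val=-1 bits=0x3 at bit 12: 0x7000
kind (3b) val=0 bits=0x0 at bit 9: 0x7000
prio (2b) val=1 bits=0x1 at bit 7: 0x7080
lvl (7b) val=120 bits=0x78 at bit 0: 0x70f8
word = 0x70f8 → big-endian bytes:
  [0]=0x70  [1]=0xf8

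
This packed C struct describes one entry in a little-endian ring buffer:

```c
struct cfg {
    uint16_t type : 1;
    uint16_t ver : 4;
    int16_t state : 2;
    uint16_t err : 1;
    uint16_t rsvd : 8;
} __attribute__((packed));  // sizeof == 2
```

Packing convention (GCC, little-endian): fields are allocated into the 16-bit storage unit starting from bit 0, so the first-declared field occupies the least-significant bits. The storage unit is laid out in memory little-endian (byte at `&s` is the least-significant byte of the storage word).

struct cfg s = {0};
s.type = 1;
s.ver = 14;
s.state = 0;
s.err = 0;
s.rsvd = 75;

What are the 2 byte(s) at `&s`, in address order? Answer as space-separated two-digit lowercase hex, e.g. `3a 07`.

1d 4b

type:1 = 1 → 0x1 << 0 → word 0x0001
ver:4 = 14 → 0xe << 1 → word 0x001d
state:2 = 0 → 0x0 << 5 → word 0x001d
err:1 = 0 → 0x0 << 7 → word 0x001d
rsvd:8 = 75 → 0x4b << 8 → word 0x4b1d
word = 0x4b1d → little-endian bytes:
  [0]=0x1d  [1]=0x4b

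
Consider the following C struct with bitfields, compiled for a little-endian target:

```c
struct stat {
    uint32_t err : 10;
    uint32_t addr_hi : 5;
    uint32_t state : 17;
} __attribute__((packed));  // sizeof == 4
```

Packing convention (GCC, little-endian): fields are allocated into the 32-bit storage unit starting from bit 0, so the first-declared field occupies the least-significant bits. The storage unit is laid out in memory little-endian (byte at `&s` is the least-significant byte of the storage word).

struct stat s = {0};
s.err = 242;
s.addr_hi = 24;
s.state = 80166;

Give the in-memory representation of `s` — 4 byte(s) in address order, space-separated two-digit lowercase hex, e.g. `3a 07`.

[0+:10] err=242 & 0x3ff = 0xf2; word=0x000000f2
[10+:5] addr_hi=24 & 0x1f = 0x18; word=0x000060f2
[15+:17] state=80166 & 0x1ffff = 0x13926; word=0x9c9360f2
word = 0x9c9360f2 → little-endian bytes:
  [0]=0xf2  [1]=0x60  [2]=0x93  [3]=0x9c

f2 60 93 9c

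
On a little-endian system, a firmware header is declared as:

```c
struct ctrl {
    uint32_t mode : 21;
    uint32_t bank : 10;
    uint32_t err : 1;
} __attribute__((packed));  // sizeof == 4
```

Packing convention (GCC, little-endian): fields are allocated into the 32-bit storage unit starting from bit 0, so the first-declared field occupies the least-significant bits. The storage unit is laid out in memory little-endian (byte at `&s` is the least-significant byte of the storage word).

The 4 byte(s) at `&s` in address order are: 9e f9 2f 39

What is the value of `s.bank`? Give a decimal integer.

[0]=0x9e [1]=0xf9 [2]=0x2f [3]=0x39 (little-endian) → word 0x392ff99e
mode:21 @ bit 0 → (0x392ff99e>>0)&0x1fffff = 0xff99e
bank:10 @ bit 21 → (0x392ff99e>>21)&0x3ff = 0x1c9  ←
err:1 @ bit 31 → (0x392ff99e>>31)&0x1 = 0x0

457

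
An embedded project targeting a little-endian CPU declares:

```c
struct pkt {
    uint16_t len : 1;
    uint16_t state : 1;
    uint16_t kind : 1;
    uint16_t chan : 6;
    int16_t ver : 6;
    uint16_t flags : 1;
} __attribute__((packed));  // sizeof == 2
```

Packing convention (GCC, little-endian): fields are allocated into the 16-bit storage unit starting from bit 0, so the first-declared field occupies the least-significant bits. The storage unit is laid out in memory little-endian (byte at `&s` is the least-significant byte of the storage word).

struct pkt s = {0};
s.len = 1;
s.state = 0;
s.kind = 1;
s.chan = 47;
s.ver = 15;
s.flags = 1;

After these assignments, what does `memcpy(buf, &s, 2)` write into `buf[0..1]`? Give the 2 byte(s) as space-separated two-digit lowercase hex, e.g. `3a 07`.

7d 9f

len:1 = 1 → 0x1 << 0 → word 0x0001
state:1 = 0 → 0x0 << 1 → word 0x0001
kind:1 = 1 → 0x1 << 2 → word 0x0005
chan:6 = 47 → 0x2f << 3 → word 0x017d
ver:6 = 15 → 0xf << 9 → word 0x1f7d
flags:1 = 1 → 0x1 << 15 → word 0x9f7d
word = 0x9f7d → little-endian bytes:
  [0]=0x7d  [1]=0x9f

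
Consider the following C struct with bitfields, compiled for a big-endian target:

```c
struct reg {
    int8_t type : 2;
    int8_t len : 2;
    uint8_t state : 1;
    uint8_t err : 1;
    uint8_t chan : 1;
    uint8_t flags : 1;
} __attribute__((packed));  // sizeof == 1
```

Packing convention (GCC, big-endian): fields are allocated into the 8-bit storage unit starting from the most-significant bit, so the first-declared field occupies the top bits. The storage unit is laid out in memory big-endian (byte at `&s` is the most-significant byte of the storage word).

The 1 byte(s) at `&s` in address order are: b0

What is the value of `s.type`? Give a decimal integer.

-2

[0]=0xb0 (big-endian) → word 0xb0
type:2 @ bit 6 → (0xb0>>6)&0x3 = 0x2  ←
len:2 @ bit 4 → (0xb0>>4)&0x3 = 0x3
state:1 @ bit 3 → (0xb0>>3)&0x1 = 0x0
err:1 @ bit 2 → (0xb0>>2)&0x1 = 0x0
chan:1 @ bit 1 → (0xb0>>1)&0x1 = 0x0
flags:1 @ bit 0 → (0xb0>>0)&0x1 = 0x0
type signed 2b, MSB=1: 2 - 4 = -2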